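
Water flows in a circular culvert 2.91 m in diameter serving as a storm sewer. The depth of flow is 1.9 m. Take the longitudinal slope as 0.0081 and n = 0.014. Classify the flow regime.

supercritical

For a circular section of diameter D = 2.91 m at depth y = 1.9 m, the central angle is θ = 2 arccos(1 − 2y/D) = 3.763 rad. Then A = (D²/8)(θ − sin θ) = 4.6 m² and P = Dθ/2 = 5.476 m.
Hydraulic radius R = A/P = 4.6/5.476 = 0.8401 m.
V = (1/n) R^(2/3) √S = (1/0.014) × 0.8401^(2/3) × √0.0081 = 5.724 m/s. Hydraulic depth D_h = A/T = 4.6/2.771 = 1.66 m.
Froude number Fr = V/√(g·D_h) = 5.724/√(9.81×1.66) = 1.42, which is greater than 1, so the flow is supercritical.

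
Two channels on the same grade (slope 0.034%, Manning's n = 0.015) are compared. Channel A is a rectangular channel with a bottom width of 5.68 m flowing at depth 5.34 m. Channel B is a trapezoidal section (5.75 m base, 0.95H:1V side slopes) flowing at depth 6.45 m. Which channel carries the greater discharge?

Channel A: Flow area A = b·y = 5.68 × 5.34 = 30.33 m². Wetted perimeter P = b + 2y = 5.68 + 2×5.34 = 16.36 m. Hydraulic radius R = A/P = 30.33/16.36 = 1.854 m. Q_A = (1/0.015)·30.33·1.854^(2/3)·√0.00034 = 56.27 m³/s.
Channel B: With bottom width b = 5.75 m and side slope z = 0.95: A = (b + zy)y = (5.75 + 0.95×6.45)×6.45 = 76.61 m²; P = b + 2y√(1+z²) = 5.75 + 2×6.45×1.379 = 23.54 m. Hydraulic radius R = A/P = 76.61/23.54 = 3.254 m. Q_B = (1/0.015)·76.61·3.254^(2/3)·√0.00034 = 206.8 m³/s.
Q_A = 56.27 m³/s vs Q_B = 206.8 m³/s, so channel B carries more.

channel B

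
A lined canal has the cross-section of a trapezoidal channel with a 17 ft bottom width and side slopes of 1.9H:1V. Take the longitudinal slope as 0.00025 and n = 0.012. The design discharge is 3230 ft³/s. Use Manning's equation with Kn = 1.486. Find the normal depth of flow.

y_n = 11.7 ft

Manning's equation rearranged: A R^(2/3) = nQ / (1.486·√S) = 0.012 × 3230 / (1.486 × √0.00025) = 1650.
Trying y = 13.5 ft: A R^(2/3) = 2241 — high.
Trying y = 8.49 ft: A R^(2/3) = 850.9 — low.
Trying y = 11.7 ft: A R^(2/3) = 1652 — matches.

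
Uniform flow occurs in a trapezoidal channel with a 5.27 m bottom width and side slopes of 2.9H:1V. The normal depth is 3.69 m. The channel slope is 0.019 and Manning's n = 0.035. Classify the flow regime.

With bottom width b = 5.27 m and side slope z = 2.9: A = (b + zy)y = (5.27 + 2.9×3.69)×3.69 = 58.93 m²; P = b + 2y√(1+z²) = 5.27 + 2×3.69×3.068 = 27.91 m.
Hydraulic radius R = A/P = 58.93/27.91 = 2.112 m.
V = (1/n) R^(2/3) √S = (1/0.035) × 2.112^(2/3) × √0.019 = 6.482 m/s. Hydraulic depth D_h = A/T = 58.93/26.67 = 2.21 m.
Froude number Fr = V/√(g·D_h) = 6.482/√(9.81×2.21) = 1.39, which is greater than 1, so the flow is supercritical.

supercritical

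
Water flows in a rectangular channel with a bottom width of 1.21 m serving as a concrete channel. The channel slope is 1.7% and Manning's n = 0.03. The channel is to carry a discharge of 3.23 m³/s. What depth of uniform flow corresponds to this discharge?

y_n = 1.14 m

Manning's equation rearranged: A R^(2/3) = nQ / (1·√S) = 0.03 × 3.23 / (√0.017) = 0.7432.
Try y = 1.45 m: A R^(2/3) = 0.9947 — over.
Try y = 0.778 m: A R^(2/3) = 0.4589 — short.
Try y = 1.14 m: A R^(2/3) = 0.7429 — close enough.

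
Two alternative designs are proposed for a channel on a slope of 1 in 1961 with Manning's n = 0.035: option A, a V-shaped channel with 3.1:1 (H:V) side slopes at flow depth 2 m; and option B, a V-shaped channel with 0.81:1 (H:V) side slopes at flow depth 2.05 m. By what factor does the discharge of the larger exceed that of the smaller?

4.72

Channel A: For a triangular section with side slope z = 3.1: A = zy² = 3.1×2² = 12.4 m²; P = 2y√(1+z²) = 2×2×3.257 = 13.03 m. Hydraulic radius R = A/P = 12.4/13.03 = 0.9517 m. Q_A = (1/0.035)·12.4·0.9517^(2/3)·√0.0005099 = 7.741 m³/s.
Channel B: For a triangular section with side slope z = 0.81: A = zy² = 0.81×2.05² = 3.404 m²; P = 2y√(1+z²) = 2×2.05×1.287 = 5.276 m. Hydraulic radius R = A/P = 3.404/5.276 = 0.6452 m. Q_B = (1/0.035)·3.404·0.6452^(2/3)·√0.0005099 = 1.64 m³/s.
The larger discharge is 7.741 m³/s and the smaller is 1.64 m³/s; the ratio is 4.72.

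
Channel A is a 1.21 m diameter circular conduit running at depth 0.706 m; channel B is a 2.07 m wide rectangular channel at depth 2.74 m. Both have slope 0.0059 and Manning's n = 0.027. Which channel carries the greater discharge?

Channel A: For a circular section of diameter D = 1.21 m at depth y = 0.706 m, the central angle is θ = 2 arccos(1 − 2y/D) = 3.477 rad. Then A = (D²/8)(θ − sin θ) = 0.6966 m² and P = Dθ/2 = 2.104 m. Hydraulic radius R = A/P = 0.6966/2.104 = 0.3311 m. Q_A = (1/0.027)·0.6966·0.3311^(2/3)·√0.0059 = 0.9485 m³/s.
Channel B: Flow area A = b·y = 2.07 × 2.74 = 5.672 m². Wetted perimeter P = b + 2y = 2.07 + 2×2.74 = 7.55 m. Hydraulic radius R = A/P = 5.672/7.55 = 0.7512 m. Q_B = (1/0.027)·5.672·0.7512^(2/3)·√0.0059 = 13.33 m³/s.
Q_A = 0.9485 m³/s vs Q_B = 13.33 m³/s, so channel B carries more.

channel B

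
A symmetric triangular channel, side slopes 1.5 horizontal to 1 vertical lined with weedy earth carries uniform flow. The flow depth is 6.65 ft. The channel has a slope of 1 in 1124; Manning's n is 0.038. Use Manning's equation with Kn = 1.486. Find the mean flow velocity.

For a triangular section with side slope z = 1.5: A = zy² = 1.5×6.65² = 66.33 ft²; P = 2y√(1+z²) = 2×6.65×1.803 = 23.98 ft.
Hydraulic radius R = A/P = 66.33/23.98 = 2.767 ft.
From Manning's equation, V = (1.486/n) R^(2/3) S^(1/2) = (1.486/0.038) × 2.767^(2/3) × 0.0008897^(1/2) = 2.3 ft/s.

V = 2.3 ft/s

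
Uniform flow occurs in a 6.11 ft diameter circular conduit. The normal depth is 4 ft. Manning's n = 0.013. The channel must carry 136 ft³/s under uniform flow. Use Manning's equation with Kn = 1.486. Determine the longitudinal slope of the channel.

S = 0.0016

For a circular section of diameter D = 6.11 ft at depth y = 4 ft, the central angle is θ = 2 arccos(1 − 2y/D) = 3.771 rad. Then A = (D²/8)(θ − sin θ) = 20.34 ft² and P = Dθ/2 = 11.52 ft.
Hydraulic radius R = A/P = 20.34/11.52 = 1.766 ft.
From Manning's equation, S = [nQ / (1.486 A R^(2/3))]² = [0.013 × 136 / (1.486 × 20.34 × 1.766^(2/3))]² = 0.0016.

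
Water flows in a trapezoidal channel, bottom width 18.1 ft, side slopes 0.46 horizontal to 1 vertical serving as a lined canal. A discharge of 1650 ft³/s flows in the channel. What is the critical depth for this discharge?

At critical depth, Q² T / (g A³) = 1, i.e. A³/T = Q²/g = 1650²/32.2 = 84550.
Try y = 6.74 ft: A³/T = 120100 — over.
Try y = 5.18 ft: A³/T = 52240 — short.
Try y = 6.04 ft: A³/T = 84770 — ≈ 84550.

y_c = 6.04 ft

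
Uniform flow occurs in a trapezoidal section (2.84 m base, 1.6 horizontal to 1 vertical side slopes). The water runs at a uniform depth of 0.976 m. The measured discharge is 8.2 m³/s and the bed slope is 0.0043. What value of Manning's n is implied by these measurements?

With bottom width b = 2.84 m and side slope z = 1.6: A = (b + zy)y = (2.84 + 1.6×0.976)×0.976 = 4.296 m²; P = b + 2y√(1+z²) = 2.84 + 2×0.976×1.887 = 6.523 m.
Hydraulic radius R = A/P = 4.296/6.523 = 0.6586 m.
Rearranging Manning's equation: n = (1/Q) A R^(2/3) S^(1/2) = (1/8.2) × 4.296 × 0.6586^(2/3) × √0.0043 = 0.026.

n = 0.026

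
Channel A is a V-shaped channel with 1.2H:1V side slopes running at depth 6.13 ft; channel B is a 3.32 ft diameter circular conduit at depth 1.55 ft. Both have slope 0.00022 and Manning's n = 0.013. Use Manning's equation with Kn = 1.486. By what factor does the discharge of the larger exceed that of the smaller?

23.5

Channel A: For a triangular section with side slope z = 1.2: A = zy² = 1.2×6.13² = 45.09 ft²; P = 2y√(1+z²) = 2×6.13×1.562 = 19.15 ft. Hydraulic radius R = A/P = 45.09/19.15 = 2.355 ft. Q_A = (1.486/0.013)·45.09·2.355^(2/3)·√0.00022 = 135.3 ft³/s.
Channel B: For a circular section of diameter D = 3.32 ft at depth y = 1.55 ft, the central angle is θ = 2 arccos(1 − 2y/D) = 3.009 rad. Then A = (D²/8)(θ − sin θ) = 3.964 ft² and P = Dθ/2 = 4.995 ft. Hydraulic radius R = A/P = 3.964/4.995 = 0.7935 ft. Q_B = (1.486/0.013)·3.964·0.7935^(2/3)·√0.00022 = 5.76 ft³/s.
The larger discharge is 135.3 ft³/s and the smaller is 5.76 ft³/s; the ratio is 23.5.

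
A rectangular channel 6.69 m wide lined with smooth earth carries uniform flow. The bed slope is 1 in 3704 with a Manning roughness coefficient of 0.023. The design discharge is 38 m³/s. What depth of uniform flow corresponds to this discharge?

y_n = 5 m

Manning's equation rearranged: A R^(2/3) = nQ / (1·√S) = 0.023 × 38 / (√0.00027) = 53.19.
Try y = 5.86 m: A R^(2/3) = 64.89 — too large.
Try y = 4.4 m: A R^(2/3) = 45.16 — too small.
Try y = 5 m: A R^(2/3) = 53.17 — close enough.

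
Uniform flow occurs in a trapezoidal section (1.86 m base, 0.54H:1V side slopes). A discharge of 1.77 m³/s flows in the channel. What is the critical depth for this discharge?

At critical depth, Q² T / (g A³) = 1, i.e. A³/T = Q²/g = 1.77²/9.81 = 0.3194.
At y = 0.306 m: A³/T = 0.1087 — short.
At y = 0.433 m: A³/T = 0.3202 — ≈ 0.3194.

y_c = 0.433 m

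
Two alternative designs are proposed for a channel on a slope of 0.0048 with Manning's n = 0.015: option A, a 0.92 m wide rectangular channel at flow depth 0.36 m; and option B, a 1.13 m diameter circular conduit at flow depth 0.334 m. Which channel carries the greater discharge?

channel A

Channel A: Flow area A = b·y = 0.92 × 0.36 = 0.3312 m². Wetted perimeter P = b + 2y = 0.92 + 2×0.36 = 1.64 m. Hydraulic radius R = A/P = 0.3312/1.64 = 0.202 m. Q_A = (1/0.015)·0.3312·0.202^(2/3)·√0.0048 = 0.5266 m³/s.
Channel B: For a circular section of diameter D = 1.13 m at depth y = 0.334 m, the central angle is θ = 2 arccos(1 − 2y/D) = 2.299 rad. Then A = (D²/8)(θ − sin θ) = 0.2479 m² and P = Dθ/2 = 1.299 m. Hydraulic radius R = A/P = 0.2479/1.299 = 0.1908 m. Q_B = (1/0.015)·0.2479·0.1908^(2/3)·√0.0048 = 0.3795 m³/s.
Q_A = 0.5266 m³/s vs Q_B = 0.3795 m³/s, so channel A carries more.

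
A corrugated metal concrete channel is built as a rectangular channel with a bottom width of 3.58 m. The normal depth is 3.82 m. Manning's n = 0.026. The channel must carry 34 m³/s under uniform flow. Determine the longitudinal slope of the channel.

Flow area A = b·y = 3.58 × 3.82 = 13.68 m². Wetted perimeter P = b + 2y = 3.58 + 2×3.82 = 11.22 m.
Hydraulic radius R = A/P = 13.68/11.22 = 1.219 m.
From Manning's equation, S = [nQ / (1 A R^(2/3))]² = [0.026 × 34 / (1 × 13.68 × 1.219^(2/3))]² = 0.00321.

S = 0.00321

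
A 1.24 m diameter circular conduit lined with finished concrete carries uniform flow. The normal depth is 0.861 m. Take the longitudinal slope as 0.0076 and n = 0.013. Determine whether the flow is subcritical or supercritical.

supercritical

For a circular section of diameter D = 1.24 m at depth y = 0.861 m, the central angle is θ = 2 arccos(1 − 2y/D) = 3.94 rad. Then A = (D²/8)(θ − sin θ) = 0.8949 m² and P = Dθ/2 = 2.443 m.
Hydraulic radius R = A/P = 0.8949/2.443 = 0.3664 m.
V = (1/n) R^(2/3) √S = (1/0.013) × 0.3664^(2/3) × √0.0076 = 3.433 m/s. Hydraulic depth D_h = A/T = 0.8949/1.142 = 0.7833 m.
Froude number Fr = V/√(g·D_h) = 3.433/√(9.81×0.7833) = 1.24, which is greater than 1, so the flow is supercritical.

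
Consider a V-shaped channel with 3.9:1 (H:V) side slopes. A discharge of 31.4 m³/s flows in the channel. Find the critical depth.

y_c = 1.68 m

At critical depth, Q² T / (g A³) = 1, i.e. A³/T = Q²/g = 31.4²/9.81 = 100.5.
Try y = 1.17 m: A³/T = 16.67 — low.
Try y = 2.12 m: A³/T = 325.7 — high.
Try y = 1.68 m: A³/T = 101.8 — close enough.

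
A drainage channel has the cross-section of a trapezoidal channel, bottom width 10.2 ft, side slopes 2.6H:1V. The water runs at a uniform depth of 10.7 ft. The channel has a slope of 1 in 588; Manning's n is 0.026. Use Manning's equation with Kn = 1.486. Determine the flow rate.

With bottom width b = 10.2 ft and side slope z = 2.6: A = (b + zy)y = (10.2 + 2.6×10.7)×10.7 = 406.8 ft²; P = b + 2y√(1+z²) = 10.2 + 2×10.7×2.786 = 69.81 ft.
Hydraulic radius R = A/P = 406.8/69.81 = 5.827 ft.
Manning's equation: Q = (1.486/n) A R^(2/3) S^(1/2) = (1.486/0.026) × 406.8 × 5.827^(2/3) × 0.001701^(1/2) = 3100 ft³/s.

Q = 3100 ft³/s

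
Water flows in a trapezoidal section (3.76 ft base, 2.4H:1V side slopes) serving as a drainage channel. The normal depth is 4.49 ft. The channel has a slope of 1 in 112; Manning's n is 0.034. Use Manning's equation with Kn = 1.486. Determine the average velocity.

With bottom width b = 3.76 ft and side slope z = 2.4: A = (b + zy)y = (3.76 + 2.4×4.49)×4.49 = 65.27 ft²; P = b + 2y√(1+z²) = 3.76 + 2×4.49×2.6 = 27.11 ft.
Hydraulic radius R = A/P = 65.27/27.11 = 2.408 ft.
From Manning's equation, V = (1.486/n) R^(2/3) S^(1/2) = (1.486/0.034) × 2.408^(2/3) × 0.008929^(1/2) = 7.42 ft/s.

V = 7.42 ft/s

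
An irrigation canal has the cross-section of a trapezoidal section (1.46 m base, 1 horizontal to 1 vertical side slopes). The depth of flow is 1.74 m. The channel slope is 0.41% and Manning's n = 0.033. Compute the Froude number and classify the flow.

With bottom width b = 1.46 m and side slope z = 1: A = (b + zy)y = (1.46 + 1×1.74)×1.74 = 5.568 m²; P = b + 2y√(1+z²) = 1.46 + 2×1.74×1.414 = 6.381 m.
Hydraulic radius R = A/P = 5.568/6.381 = 0.8725 m.
V = (1/n) R^(2/3) √S = (1/0.033) × 0.8725^(2/3) × √0.0041 = 1.772 m/s. Hydraulic depth D_h = A/T = 5.568/4.94 = 1.127 m.
Froude number Fr = V/√(g·D_h) = 1.772/√(9.81×1.127) = 0.533, which is less than 1, so the flow is subcritical.

subcritical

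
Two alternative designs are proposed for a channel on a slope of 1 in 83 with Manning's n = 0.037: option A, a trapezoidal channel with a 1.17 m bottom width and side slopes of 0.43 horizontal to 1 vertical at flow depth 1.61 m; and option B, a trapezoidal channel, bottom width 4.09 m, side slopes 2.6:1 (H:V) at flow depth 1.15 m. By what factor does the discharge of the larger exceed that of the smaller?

Channel A: With bottom width b = 1.17 m and side slope z = 0.43: A = (b + zy)y = (1.17 + 0.43×1.61)×1.61 = 2.998 m²; P = b + 2y√(1+z²) = 1.17 + 2×1.61×1.089 = 4.675 m. Hydraulic radius R = A/P = 2.998/4.675 = 0.6413 m. Q_A = (1/0.037)·2.998·0.6413^(2/3)·√0.01205 = 6.615 m³/s.
Channel B: With bottom width b = 4.09 m and side slope z = 2.6: A = (b + zy)y = (4.09 + 2.6×1.15)×1.15 = 8.142 m²; P = b + 2y√(1+z²) = 4.09 + 2×1.15×2.786 = 10.5 m. Hydraulic radius R = A/P = 8.142/10.5 = 0.7756 m. Q_B = (1/0.037)·8.142·0.7756^(2/3)·√0.01205 = 20.39 m³/s.
The larger discharge is 20.39 m³/s and the smaller is 6.615 m³/s; the ratio is 3.08.

3.08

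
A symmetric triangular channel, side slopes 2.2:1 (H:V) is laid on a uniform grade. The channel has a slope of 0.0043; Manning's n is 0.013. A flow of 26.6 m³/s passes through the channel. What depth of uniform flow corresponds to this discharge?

y_n = 1.69 m

Manning's equation rearranged: A R^(2/3) = nQ / (1·√S) = 0.013 × 26.6 / (√0.0043) = 5.273.
Try y = 2.08 m: A R^(2/3) = 9.177 — over.
Try y = 1.69 m: A R^(2/3) = 5.275 — close enough.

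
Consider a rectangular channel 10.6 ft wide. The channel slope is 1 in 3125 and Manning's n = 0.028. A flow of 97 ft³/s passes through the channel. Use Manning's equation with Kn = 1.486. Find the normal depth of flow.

Manning's equation rearranged: A R^(2/3) = nQ / (1.486·√S) = 0.028 × 97 / (1.486 × √0.00032) = 102.2.
Trying y = 6.1 ft: A R^(2/3) = 129.5 — over.
Trying y = 4.19 ft: A R^(2/3) = 78.28 — short.
Trying y = 5.1 ft: A R^(2/3) = 102.2 — close enough.

y_n = 5.1 ft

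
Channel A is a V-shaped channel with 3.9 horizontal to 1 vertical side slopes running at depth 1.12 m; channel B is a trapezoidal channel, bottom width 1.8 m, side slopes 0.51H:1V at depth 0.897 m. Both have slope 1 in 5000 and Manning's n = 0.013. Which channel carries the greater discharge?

Channel A: For a triangular section with side slope z = 3.9: A = zy² = 3.9×1.12² = 4.892 m²; P = 2y√(1+z²) = 2×1.12×4.026 = 9.019 m. Hydraulic radius R = A/P = 4.892/9.019 = 0.5425 m. Q_A = (1/0.013)·4.892·0.5425^(2/3)·√0.0002 = 3.54 m³/s.
Channel B: With bottom width b = 1.8 m and side slope z = 0.51: A = (b + zy)y = (1.8 + 0.51×0.897)×0.897 = 2.025 m²; P = b + 2y√(1+z²) = 1.8 + 2×0.897×1.123 = 3.814 m. Hydraulic radius R = A/P = 2.025/3.814 = 0.5309 m. Q_B = (1/0.013)·2.025·0.5309^(2/3)·√0.0002 = 1.444 m³/s.
Q_A = 3.54 m³/s vs Q_B = 1.444 m³/s, so channel A carries more.

channel A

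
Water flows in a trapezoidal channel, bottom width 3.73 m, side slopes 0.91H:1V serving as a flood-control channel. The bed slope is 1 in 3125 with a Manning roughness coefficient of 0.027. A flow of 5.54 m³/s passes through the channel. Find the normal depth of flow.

y_n = 1.59 m

Manning's equation rearranged: A R^(2/3) = nQ / (1·√S) = 0.027 × 5.54 / (√0.00032) = 8.362.
Try y = 1.98 m: A R^(2/3) = 12.41 — too large.
Try y = 1.25 m: A R^(2/3) = 5.484 — too small.
Try y = 1.59 m: A R^(2/3) = 8.369 — ≈ 8.362.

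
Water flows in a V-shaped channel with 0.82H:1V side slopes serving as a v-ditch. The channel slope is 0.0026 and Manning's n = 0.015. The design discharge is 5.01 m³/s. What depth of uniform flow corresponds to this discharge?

Manning's equation rearranged: A R^(2/3) = nQ / (1·√S) = 0.015 × 5.01 / (√0.0026) = 1.474.
Trying y = 2.02 m: A R^(2/3) = 2.486 — high.
Trying y = 1.17 m: A R^(2/3) = 0.5795 — low.
Trying y = 1.66 m: A R^(2/3) = 1.473 — close enough.

y_n = 1.66 m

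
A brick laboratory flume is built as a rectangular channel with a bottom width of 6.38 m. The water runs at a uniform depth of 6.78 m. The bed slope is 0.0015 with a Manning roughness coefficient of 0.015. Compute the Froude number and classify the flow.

subcritical

Flow area A = b·y = 6.38 × 6.78 = 43.26 m². Wetted perimeter P = b + 2y = 6.38 + 2×6.78 = 19.94 m.
Hydraulic radius R = A/P = 43.26/19.94 = 2.169 m.
V = (1/n) R^(2/3) √S = (1/0.015) × 2.169^(2/3) × √0.0015 = 4.327 m/s. Hydraulic depth D_h = A/T = 43.26/6.38 = 6.78 m.
Froude number Fr = V/√(g·D_h) = 4.327/√(9.81×6.78) = 0.531, which is less than 1, so the flow is subcritical.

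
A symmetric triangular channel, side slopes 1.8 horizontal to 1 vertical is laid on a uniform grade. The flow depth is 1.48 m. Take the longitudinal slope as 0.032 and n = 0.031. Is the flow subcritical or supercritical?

supercritical

For a triangular section with side slope z = 1.8: A = zy² = 1.8×1.48² = 3.943 m²; P = 2y√(1+z²) = 2×1.48×2.059 = 6.095 m.
Hydraulic radius R = A/P = 3.943/6.095 = 0.6469 m.
V = (1/n) R^(2/3) √S = (1/0.031) × 0.6469^(2/3) × √0.032 = 4.316 m/s. Hydraulic depth D_h = A/T = 3.943/5.328 = 0.74 m.
Froude number Fr = V/√(g·D_h) = 4.316/√(9.81×0.74) = 1.6, which is greater than 1, so the flow is supercritical.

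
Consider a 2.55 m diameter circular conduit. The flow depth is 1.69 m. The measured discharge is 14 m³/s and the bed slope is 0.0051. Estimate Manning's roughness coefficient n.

For a circular section of diameter D = 2.55 m at depth y = 1.69 m, the central angle is θ = 2 arccos(1 − 2y/D) = 3.805 rad. Then A = (D²/8)(θ − sin θ) = 3.593 m² and P = Dθ/2 = 4.851 m.
Hydraulic radius R = A/P = 3.593/4.851 = 0.7406 m.
Rearranging Manning's equation: n = (1/Q) A R^(2/3) S^(1/2) = (1/14) × 3.593 × 0.7406^(2/3) × √0.0051 = 0.015.

n = 0.015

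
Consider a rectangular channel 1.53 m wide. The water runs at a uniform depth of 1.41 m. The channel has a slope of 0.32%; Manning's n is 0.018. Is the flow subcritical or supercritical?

Flow area A = b·y = 1.53 × 1.41 = 2.157 m². Wetted perimeter P = b + 2y = 1.53 + 2×1.41 = 4.35 m.
Hydraulic radius R = A/P = 2.157/4.35 = 0.4959 m.
V = (1/n) R^(2/3) √S = (1/0.018) × 0.4959^(2/3) × √0.0032 = 1.969 m/s. Hydraulic depth D_h = A/T = 2.157/1.53 = 1.41 m.
Froude number Fr = V/√(g·D_h) = 1.969/√(9.81×1.41) = 0.529, which is less than 1, so the flow is subcritical.

subcritical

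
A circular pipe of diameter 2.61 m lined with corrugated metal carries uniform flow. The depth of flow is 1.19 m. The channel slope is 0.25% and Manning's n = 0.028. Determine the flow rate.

Q = 3.06 m³/s

For a circular section of diameter D = 2.61 m at depth y = 1.19 m, the central angle is θ = 2 arccos(1 − 2y/D) = 2.965 rad. Then A = (D²/8)(θ − sin θ) = 2.375 m² and P = Dθ/2 = 3.869 m.
Hydraulic radius R = A/P = 2.375/3.869 = 0.6139 m.
Manning's equation: Q = (1/n) A R^(2/3) S^(1/2) = (1/0.028) × 2.375 × 0.6139^(2/3) × 0.0025^(1/2) = 3.06 m³/s.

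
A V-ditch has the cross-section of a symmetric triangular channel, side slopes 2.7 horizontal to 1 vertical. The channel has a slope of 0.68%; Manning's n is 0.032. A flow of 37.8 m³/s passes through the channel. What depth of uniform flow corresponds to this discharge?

y_n = 2.28 m

Manning's equation rearranged: A R^(2/3) = nQ / (1·√S) = 0.032 × 37.8 / (√0.0068) = 14.67.
Try y = 1.73 m: A R^(2/3) = 7.028 — too small.
Try y = 2.64 m: A R^(2/3) = 21.69 — too large.
Try y = 2.28 m: A R^(2/3) = 14.67 — matches.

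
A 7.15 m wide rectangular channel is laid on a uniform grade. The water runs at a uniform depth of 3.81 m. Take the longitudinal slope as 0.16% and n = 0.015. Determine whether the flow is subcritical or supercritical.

subcritical

Flow area A = b·y = 7.15 × 3.81 = 27.24 m². Wetted perimeter P = b + 2y = 7.15 + 2×3.81 = 14.77 m.
Hydraulic radius R = A/P = 27.24/14.77 = 1.844 m.
V = (1/n) R^(2/3) √S = (1/0.015) × 1.844^(2/3) × √0.0016 = 4.011 m/s. Hydraulic depth D_h = A/T = 27.24/7.15 = 3.81 m.
Froude number Fr = V/√(g·D_h) = 4.011/√(9.81×3.81) = 0.656, which is less than 1, so the flow is subcritical.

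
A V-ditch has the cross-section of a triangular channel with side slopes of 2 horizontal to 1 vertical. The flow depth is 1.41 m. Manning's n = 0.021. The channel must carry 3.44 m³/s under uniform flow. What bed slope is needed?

S = 0.00061

For a triangular section with side slope z = 2: A = zy² = 2×1.41² = 3.976 m²; P = 2y√(1+z²) = 2×1.41×2.236 = 6.306 m.
Hydraulic radius R = A/P = 3.976/6.306 = 0.6306 m.
From Manning's equation, S = [nQ / (1 A R^(2/3))]² = [0.021 × 3.44 / (1 × 3.976 × 0.6306^(2/3))]² = 0.00061.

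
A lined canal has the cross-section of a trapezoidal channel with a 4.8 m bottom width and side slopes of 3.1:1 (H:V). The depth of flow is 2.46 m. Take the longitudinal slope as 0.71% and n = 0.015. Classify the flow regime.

supercritical

With bottom width b = 4.8 m and side slope z = 3.1: A = (b + zy)y = (4.8 + 3.1×2.46)×2.46 = 30.57 m²; P = b + 2y√(1+z²) = 4.8 + 2×2.46×3.257 = 20.83 m.
Hydraulic radius R = A/P = 30.57/20.83 = 1.468 m.
V = (1/n) R^(2/3) √S = (1/0.015) × 1.468^(2/3) × √0.0071 = 7.255 m/s. Hydraulic depth D_h = A/T = 30.57/20.05 = 1.524 m.
Froude number Fr = V/√(g·D_h) = 7.255/√(9.81×1.524) = 1.88, which is greater than 1, so the flow is supercritical.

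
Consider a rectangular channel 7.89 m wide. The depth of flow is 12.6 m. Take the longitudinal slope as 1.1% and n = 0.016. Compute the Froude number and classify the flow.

supercritical

Flow area A = b·y = 7.89 × 12.6 = 99.41 m². Wetted perimeter P = b + 2y = 7.89 + 2×12.6 = 33.09 m.
Hydraulic radius R = A/P = 99.41/33.09 = 3.004 m.
V = (1/n) R^(2/3) √S = (1/0.016) × 3.004^(2/3) × √0.011 = 13.65 m/s. Hydraulic depth D_h = A/T = 99.41/7.89 = 12.6 m.
Froude number Fr = V/√(g·D_h) = 13.65/√(9.81×12.6) = 1.23, which is greater than 1, so the flow is supercritical.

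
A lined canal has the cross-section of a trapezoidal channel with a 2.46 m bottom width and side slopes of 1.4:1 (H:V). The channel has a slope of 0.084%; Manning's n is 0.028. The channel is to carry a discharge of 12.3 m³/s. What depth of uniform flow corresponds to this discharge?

y_n = 2.04 m

Manning's equation rearranged: A R^(2/3) = nQ / (1·√S) = 0.028 × 12.3 / (√0.00084) = 11.88.
Trying y = 1.48 m: A R^(2/3) = 6.197 — low.
Trying y = 2.47 m: A R^(2/3) = 17.71 — high.
Trying y = 2.04 m: A R^(2/3) = 11.86 — close enough.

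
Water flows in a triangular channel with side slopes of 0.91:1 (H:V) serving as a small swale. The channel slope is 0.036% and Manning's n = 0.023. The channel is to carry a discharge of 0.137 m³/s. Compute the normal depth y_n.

y_n = 0.694 m

Manning's equation rearranged: A R^(2/3) = nQ / (1·√S) = 0.023 × 0.137 / (√0.00036) = 0.1661.
Try y = 0.596 m: A R^(2/3) = 0.1108 — too small.
Try y = 0.787 m: A R^(2/3) = 0.2324 — too large.
Try y = 0.694 m: A R^(2/3) = 0.1662 — matches.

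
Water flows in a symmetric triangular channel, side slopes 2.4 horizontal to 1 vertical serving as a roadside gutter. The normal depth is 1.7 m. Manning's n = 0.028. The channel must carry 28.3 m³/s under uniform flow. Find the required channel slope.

S = 0.018

For a triangular section with side slope z = 2.4: A = zy² = 2.4×1.7² = 6.936 m²; P = 2y√(1+z²) = 2×1.7×2.6 = 8.84 m.
Hydraulic radius R = A/P = 6.936/8.84 = 0.7846 m.
From Manning's equation, S = [nQ / (1 A R^(2/3))]² = [0.028 × 28.3 / (1 × 6.936 × 0.7846^(2/3))]² = 0.018.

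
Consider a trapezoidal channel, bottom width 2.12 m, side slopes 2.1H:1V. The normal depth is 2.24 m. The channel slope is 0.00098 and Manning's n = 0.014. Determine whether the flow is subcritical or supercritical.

subcritical

With bottom width b = 2.12 m and side slope z = 2.1: A = (b + zy)y = (2.12 + 2.1×2.24)×2.24 = 15.29 m²; P = b + 2y√(1+z²) = 2.12 + 2×2.24×2.326 = 12.54 m.
Hydraulic radius R = A/P = 15.29/12.54 = 1.219 m.
V = (1/n) R^(2/3) √S = (1/0.014) × 1.219^(2/3) × √0.00098 = 2.552 m/s. Hydraulic depth D_h = A/T = 15.29/11.53 = 1.326 m.
Froude number Fr = V/√(g·D_h) = 2.552/√(9.81×1.326) = 0.707, which is less than 1, so the flow is subcritical.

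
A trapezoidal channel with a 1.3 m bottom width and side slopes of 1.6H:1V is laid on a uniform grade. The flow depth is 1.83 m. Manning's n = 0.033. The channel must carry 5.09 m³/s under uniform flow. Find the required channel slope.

With bottom width b = 1.3 m and side slope z = 1.6: A = (b + zy)y = (1.3 + 1.6×1.83)×1.83 = 7.737 m²; P = b + 2y√(1+z²) = 1.3 + 2×1.83×1.887 = 8.206 m.
Hydraulic radius R = A/P = 7.737/8.206 = 0.9429 m.
From Manning's equation, S = [nQ / (1 A R^(2/3))]² = [0.033 × 5.09 / (1 × 7.737 × 0.9429^(2/3))]² = 0.00051.

S = 0.00051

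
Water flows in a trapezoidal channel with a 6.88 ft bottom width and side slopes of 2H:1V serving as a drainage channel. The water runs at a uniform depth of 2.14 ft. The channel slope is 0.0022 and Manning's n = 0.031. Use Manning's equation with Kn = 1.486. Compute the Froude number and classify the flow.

subcritical

With bottom width b = 6.88 ft and side slope z = 2: A = (b + zy)y = (6.88 + 2×2.14)×2.14 = 23.88 ft²; P = b + 2y√(1+z²) = 6.88 + 2×2.14×2.236 = 16.45 ft.
Hydraulic radius R = A/P = 23.88/16.45 = 1.452 ft.
V = (1.486/n) R^(2/3) √S = (1.486/0.031) × 1.452^(2/3) × √0.0022 = 2.883 ft/s. Hydraulic depth D_h = A/T = 23.88/15.44 = 1.547 ft.
Froude number Fr = V/√(g·D_h) = 2.883/√(32.2×1.547) = 0.408, which is less than 1, so the flow is subcritical.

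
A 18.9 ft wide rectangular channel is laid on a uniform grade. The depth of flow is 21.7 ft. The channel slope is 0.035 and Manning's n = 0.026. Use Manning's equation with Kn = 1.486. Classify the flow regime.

supercritical

Flow area A = b·y = 18.9 × 21.7 = 410.1 ft². Wetted perimeter P = b + 2y = 18.9 + 2×21.7 = 62.3 ft.
Hydraulic radius R = A/P = 410.1/62.3 = 6.583 ft.
V = (1.486/n) R^(2/3) √S = (1.486/0.026) × 6.583^(2/3) × √0.035 = 37.56 ft/s. Hydraulic depth D_h = A/T = 410.1/18.9 = 21.7 ft.
Froude number Fr = V/√(g·D_h) = 37.56/√(32.2×21.7) = 1.42, which is greater than 1, so the flow is supercritical.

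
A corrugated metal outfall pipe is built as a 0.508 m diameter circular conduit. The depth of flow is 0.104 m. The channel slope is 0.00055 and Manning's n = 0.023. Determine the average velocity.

V = 0.161 m/s

For a circular section of diameter D = 0.508 m at depth y = 0.104 m, the central angle is θ = 2 arccos(1 − 2y/D) = 1.878 rad. Then A = (D²/8)(θ − sin θ) = 0.02984 m² and P = Dθ/2 = 0.477 m.
Hydraulic radius R = A/P = 0.02984/0.477 = 0.06255 m.
From Manning's equation, V = (1/n) R^(2/3) S^(1/2) = (1/0.023) × 0.06255^(2/3) × 0.00055^(1/2) = 0.161 m/s.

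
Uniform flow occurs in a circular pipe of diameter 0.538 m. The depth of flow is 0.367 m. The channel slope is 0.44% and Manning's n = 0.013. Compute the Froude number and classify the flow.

subcritical

For a circular section of diameter D = 0.538 m at depth y = 0.367 m, the central angle is θ = 2 arccos(1 − 2y/D) = 3.887 rad. Then A = (D²/8)(θ − sin θ) = 0.1652 m² and P = Dθ/2 = 1.046 m.
Hydraulic radius R = A/P = 0.1652/1.046 = 0.158 m.
V = (1/n) R^(2/3) √S = (1/0.013) × 0.158^(2/3) × √0.0044 = 1.491 m/s. Hydraulic depth D_h = A/T = 0.1652/0.501 = 0.3297 m.
Froude number Fr = V/√(g·D_h) = 1.491/√(9.81×0.3297) = 0.829, which is less than 1, so the flow is subcritical.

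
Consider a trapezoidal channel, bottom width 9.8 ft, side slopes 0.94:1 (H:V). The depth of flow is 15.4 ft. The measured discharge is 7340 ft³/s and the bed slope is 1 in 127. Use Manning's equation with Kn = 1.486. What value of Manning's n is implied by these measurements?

n = 0.025

With bottom width b = 9.8 ft and side slope z = 0.94: A = (b + zy)y = (9.8 + 0.94×15.4)×15.4 = 373.9 ft²; P = b + 2y√(1+z²) = 9.8 + 2×15.4×1.372 = 52.07 ft.
Hydraulic radius R = A/P = 373.9/52.07 = 7.18 ft.
Rearranging Manning's equation: n = (1.486/Q) A R^(2/3) S^(1/2) = (1.486/7340) × 373.9 × 7.18^(2/3) × √0.007874 = 0.025.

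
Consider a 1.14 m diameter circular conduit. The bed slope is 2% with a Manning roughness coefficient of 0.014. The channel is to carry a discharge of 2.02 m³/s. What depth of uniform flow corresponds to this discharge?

y_n = 0.538 m

Manning's equation rearranged: A R^(2/3) = nQ / (1·√S) = 0.014 × 2.02 / (√0.02) = 0.2.
At y = 0.443 m: A R^(2/3) = 0.1413 — too small.
At y = 0.538 m: A R^(2/3) = 0.2001 — matches.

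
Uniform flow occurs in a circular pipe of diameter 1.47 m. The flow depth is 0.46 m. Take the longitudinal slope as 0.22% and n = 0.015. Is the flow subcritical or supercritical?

subcritical

For a circular section of diameter D = 1.47 m at depth y = 0.46 m, the central angle is θ = 2 arccos(1 − 2y/D) = 2.375 rad. Then A = (D²/8)(θ − sin θ) = 0.454 m² and P = Dθ/2 = 1.745 m.
Hydraulic radius R = A/P = 0.454/1.745 = 0.2601 m.
V = (1/n) R^(2/3) √S = (1/0.015) × 0.2601^(2/3) × √0.0022 = 1.274 m/s. Hydraulic depth D_h = A/T = 0.454/1.363 = 0.333 m.
Froude number Fr = V/√(g·D_h) = 1.274/√(9.81×0.333) = 0.705, which is less than 1, so the flow is subcritical.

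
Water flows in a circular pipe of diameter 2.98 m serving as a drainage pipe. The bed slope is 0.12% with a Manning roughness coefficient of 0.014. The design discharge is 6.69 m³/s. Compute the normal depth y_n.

y_n = 1.44 m

Manning's equation rearranged: A R^(2/3) = nQ / (1·√S) = 0.014 × 6.69 / (√0.0012) = 2.704.
Trying y = 1.69 m: A R^(2/3) = 3.526 — high.
Trying y = 1.16 m: A R^(2/3) = 1.837 — low.
Trying y = 1.44 m: A R^(2/3) = 2.703 — matches.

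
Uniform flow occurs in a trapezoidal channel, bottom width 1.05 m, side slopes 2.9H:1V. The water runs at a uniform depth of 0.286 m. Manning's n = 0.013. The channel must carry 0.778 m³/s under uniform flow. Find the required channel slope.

S = 0.0032

With bottom width b = 1.05 m and side slope z = 2.9: A = (b + zy)y = (1.05 + 2.9×0.286)×0.286 = 0.5375 m²; P = b + 2y√(1+z²) = 1.05 + 2×0.286×3.068 = 2.805 m.
Hydraulic radius R = A/P = 0.5375/2.805 = 0.1916 m.
From Manning's equation, S = [nQ / (1 A R^(2/3))]² = [0.013 × 0.778 / (1 × 0.5375 × 0.1916^(2/3))]² = 0.0032.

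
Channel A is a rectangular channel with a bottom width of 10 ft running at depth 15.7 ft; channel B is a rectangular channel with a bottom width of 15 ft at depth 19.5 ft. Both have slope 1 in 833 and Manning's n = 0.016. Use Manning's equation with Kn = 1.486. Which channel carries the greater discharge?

Channel A: Flow area A = b·y = 10 × 15.7 = 157 ft². Wetted perimeter P = b + 2y = 10 + 2×15.7 = 41.4 ft. Hydraulic radius R = A/P = 157/41.4 = 3.792 ft. Q_A = (1.486/0.016)·157·3.792^(2/3)·√0.0012 = 1229 ft³/s.
Channel B: Flow area A = b·y = 15 × 19.5 = 292.5 ft². Wetted perimeter P = b + 2y = 15 + 2×19.5 = 54 ft. Hydraulic radius R = A/P = 292.5/54 = 5.417 ft. Q_B = (1.486/0.016)·292.5·5.417^(2/3)·√0.0012 = 2903 ft³/s.
Q_A = 1229 ft³/s vs Q_B = 2903 ft³/s, so channel B carries more.

channel B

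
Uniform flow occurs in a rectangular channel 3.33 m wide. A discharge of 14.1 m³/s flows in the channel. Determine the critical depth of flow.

For a rectangular channel, critical depth y_c = (q²/g)^(1/3) where q = Q/b = 14.1/3.33 = 4.234 m²/s.
So y_c = (4.234²/9.81)^(1/3) = 1.22 m.

y_c = 1.22 m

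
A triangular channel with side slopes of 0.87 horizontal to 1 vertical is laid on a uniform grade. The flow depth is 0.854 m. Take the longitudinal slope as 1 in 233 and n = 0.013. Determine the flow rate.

Q = 1.37 m³/s

For a triangular section with side slope z = 0.87: A = zy² = 0.87×0.854² = 0.6345 m²; P = 2y√(1+z²) = 2×0.854×1.325 = 2.264 m.
Hydraulic radius R = A/P = 0.6345/2.264 = 0.2803 m.
Manning's equation: Q = (1/n) A R^(2/3) S^(1/2) = (1/0.013) × 0.6345 × 0.2803^(2/3) × 0.004292^(1/2) = 1.37 m³/s.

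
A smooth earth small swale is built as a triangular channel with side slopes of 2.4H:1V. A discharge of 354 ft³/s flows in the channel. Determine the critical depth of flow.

y_c = 4.23 ft

At critical depth, Q² T / (g A³) = 1, i.e. A³/T = Q²/g = 354²/32.2 = 3892.
Try y = 2.99 ft: A³/T = 688.3 — too small.
Try y = 4.64 ft: A³/T = 6194 — too large.
Try y = 4.23 ft: A³/T = 3900 — close enough.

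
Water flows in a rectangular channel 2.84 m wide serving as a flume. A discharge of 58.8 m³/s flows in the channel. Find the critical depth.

y_c = 3.52 m

For a rectangular channel, critical depth y_c = (q²/g)^(1/3) where q = Q/b = 58.8/2.84 = 20.7 m²/s.
So y_c = (20.7²/9.81)^(1/3) = 3.52 m.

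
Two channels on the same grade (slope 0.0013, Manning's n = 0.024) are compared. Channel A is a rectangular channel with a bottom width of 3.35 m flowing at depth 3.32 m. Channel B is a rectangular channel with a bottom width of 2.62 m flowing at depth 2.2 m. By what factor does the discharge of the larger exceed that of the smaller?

2.36

Channel A: Flow area A = b·y = 3.35 × 3.32 = 11.12 m². Wetted perimeter P = b + 2y = 3.35 + 2×3.32 = 9.99 m. Hydraulic radius R = A/P = 11.12/9.99 = 1.113 m. Q_A = (1/0.024)·11.12·1.113^(2/3)·√0.0013 = 17.95 m³/s.
Channel B: Flow area A = b·y = 2.62 × 2.2 = 5.764 m². Wetted perimeter P = b + 2y = 2.62 + 2×2.2 = 7.02 m. Hydraulic radius R = A/P = 5.764/7.02 = 0.8211 m. Q_B = (1/0.024)·5.764·0.8211^(2/3)·√0.0013 = 7.593 m³/s.
The larger discharge is 17.95 m³/s and the smaller is 7.593 m³/s; the ratio is 2.36.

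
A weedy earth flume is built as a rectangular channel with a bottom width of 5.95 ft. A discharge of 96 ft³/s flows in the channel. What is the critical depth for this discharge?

y_c = 2.01 ft

For a rectangular channel, critical depth y_c = (q²/g)^(1/3) where q = Q/b = 96/5.95 = 16.13 ft²/s.
So y_c = (16.13²/32.2)^(1/3) = 2.01 ft.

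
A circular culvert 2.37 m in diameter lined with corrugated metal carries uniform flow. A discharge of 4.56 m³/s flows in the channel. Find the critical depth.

y_c = 0.972 m

At critical depth, Q² T / (g A³) = 1, i.e. A³/T = Q²/g = 4.56²/9.81 = 2.12.
Trying y = 1.15 m: A³/T = 4.038 — over.
Trying y = 0.972 m: A³/T = 2.121 — close enough.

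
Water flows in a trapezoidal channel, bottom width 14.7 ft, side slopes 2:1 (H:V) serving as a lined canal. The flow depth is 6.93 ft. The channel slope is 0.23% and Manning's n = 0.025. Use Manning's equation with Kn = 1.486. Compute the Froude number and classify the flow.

subcritical

With bottom width b = 14.7 ft and side slope z = 2: A = (b + zy)y = (14.7 + 2×6.93)×6.93 = 197.9 ft²; P = b + 2y√(1+z²) = 14.7 + 2×6.93×2.236 = 45.69 ft.
Hydraulic radius R = A/P = 197.9/45.69 = 4.332 ft.
V = (1.486/n) R^(2/3) √S = (1.486/0.025) × 4.332^(2/3) × √0.0023 = 7.575 ft/s. Hydraulic depth D_h = A/T = 197.9/42.42 = 4.666 ft.
Froude number Fr = V/√(g·D_h) = 7.575/√(32.2×4.666) = 0.618, which is less than 1, so the flow is subcritical.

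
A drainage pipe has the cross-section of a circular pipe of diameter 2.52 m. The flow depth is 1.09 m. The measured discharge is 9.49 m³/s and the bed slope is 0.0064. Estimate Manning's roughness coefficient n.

n = 0.012

For a circular section of diameter D = 2.52 m at depth y = 1.09 m, the central angle is θ = 2 arccos(1 − 2y/D) = 2.871 rad. Then A = (D²/8)(θ − sin θ) = 2.067 m² and P = Dθ/2 = 3.617 m.
Hydraulic radius R = A/P = 2.067/3.617 = 0.5713 m.
Rearranging Manning's equation: n = (1/Q) A R^(2/3) S^(1/2) = (1/9.49) × 2.067 × 0.5713^(2/3) × √0.0064 = 0.012.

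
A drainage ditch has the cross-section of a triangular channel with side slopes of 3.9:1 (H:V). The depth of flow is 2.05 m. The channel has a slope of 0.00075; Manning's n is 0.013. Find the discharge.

Q = 34.4 m³/s

For a triangular section with side slope z = 3.9: A = zy² = 3.9×2.05² = 16.39 m²; P = 2y√(1+z²) = 2×2.05×4.026 = 16.51 m.
Hydraulic radius R = A/P = 16.39/16.51 = 0.9929 m.
Manning's equation: Q = (1/n) A R^(2/3) S^(1/2) = (1/0.013) × 16.39 × 0.9929^(2/3) × 0.00075^(1/2) = 34.4 m³/s.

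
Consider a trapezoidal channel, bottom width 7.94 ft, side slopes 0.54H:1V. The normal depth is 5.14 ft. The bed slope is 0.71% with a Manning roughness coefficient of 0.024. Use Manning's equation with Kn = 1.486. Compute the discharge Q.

Q = 572 ft³/s

With bottom width b = 7.94 ft and side slope z = 0.54: A = (b + zy)y = (7.94 + 0.54×5.14)×5.14 = 55.08 ft²; P = b + 2y√(1+z²) = 7.94 + 2×5.14×1.136 = 19.62 ft.
Hydraulic radius R = A/P = 55.08/19.62 = 2.807 ft.
Manning's equation: Q = (1.486/n) A R^(2/3) S^(1/2) = (1.486/0.024) × 55.08 × 2.807^(2/3) × 0.0071^(1/2) = 572 ft³/s.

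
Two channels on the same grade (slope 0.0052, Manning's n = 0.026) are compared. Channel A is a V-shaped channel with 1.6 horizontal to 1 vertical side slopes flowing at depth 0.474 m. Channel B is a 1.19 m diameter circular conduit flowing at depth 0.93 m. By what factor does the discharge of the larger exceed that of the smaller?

3.84

Channel A: For a triangular section with side slope z = 1.6: A = zy² = 1.6×0.474² = 0.3595 m²; P = 2y√(1+z²) = 2×0.474×1.887 = 1.789 m. Hydraulic radius R = A/P = 0.3595/1.789 = 0.201 m. Q_A = (1/0.026)·0.3595·0.201^(2/3)·√0.0052 = 0.3421 m³/s.
Channel B: For a circular section of diameter D = 1.19 m at depth y = 0.93 m, the central angle is θ = 2 arccos(1 − 2y/D) = 4.338 rad. Then A = (D²/8)(θ − sin θ) = 0.9326 m² and P = Dθ/2 = 2.581 m. Hydraulic radius R = A/P = 0.9326/2.581 = 0.3613 m. Q_B = (1/0.026)·0.9326·0.3613^(2/3)·√0.0052 = 1.312 m³/s.
The larger discharge is 1.312 m³/s and the smaller is 0.3421 m³/s; the ratio is 3.84.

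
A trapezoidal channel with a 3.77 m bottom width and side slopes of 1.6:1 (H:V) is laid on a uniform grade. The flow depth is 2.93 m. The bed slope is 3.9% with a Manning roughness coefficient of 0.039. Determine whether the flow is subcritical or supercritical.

With bottom width b = 3.77 m and side slope z = 1.6: A = (b + zy)y = (3.77 + 1.6×2.93)×2.93 = 24.78 m²; P = b + 2y√(1+z²) = 3.77 + 2×2.93×1.887 = 14.83 m.
Hydraulic radius R = A/P = 24.78/14.83 = 1.671 m.
V = (1/n) R^(2/3) √S = (1/0.039) × 1.671^(2/3) × √0.039 = 7.132 m/s. Hydraulic depth D_h = A/T = 24.78/13.15 = 1.885 m.
Froude number Fr = V/√(g·D_h) = 7.132/√(9.81×1.885) = 1.66, which is greater than 1, so the flow is supercritical.

supercritical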